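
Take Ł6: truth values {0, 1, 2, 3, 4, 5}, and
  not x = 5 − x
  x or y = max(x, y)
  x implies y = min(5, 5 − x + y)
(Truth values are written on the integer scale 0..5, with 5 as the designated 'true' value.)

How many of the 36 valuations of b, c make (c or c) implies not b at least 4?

26

value 5: 21 assignments (counts)
value 4: 5 assignments (counts)
value 3: 4 assignments
value 2: 3 assignments
value 1: 2 assignments
value 0: 1 assignment
So 26 of the 36 assignments meet the threshold.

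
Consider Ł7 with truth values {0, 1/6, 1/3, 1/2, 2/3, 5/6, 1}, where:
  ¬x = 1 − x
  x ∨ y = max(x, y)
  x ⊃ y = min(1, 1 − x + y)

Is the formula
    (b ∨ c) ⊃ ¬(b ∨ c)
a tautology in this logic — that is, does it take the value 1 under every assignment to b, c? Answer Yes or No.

Counterexample: take b = 0, c = 2/3.
b ∨ c = 0 ∨ 2/3 = 2/3
b ∨ c = 0 ∨ 2/3 = 2/3
¬(b ∨ c) = ¬2/3 = 1/3
(b ∨ c) ⊃ ¬(b ∨ c) = 2/3 ⊃ 1/3 = 2/3
This gives 2/3 ≠ 1.

No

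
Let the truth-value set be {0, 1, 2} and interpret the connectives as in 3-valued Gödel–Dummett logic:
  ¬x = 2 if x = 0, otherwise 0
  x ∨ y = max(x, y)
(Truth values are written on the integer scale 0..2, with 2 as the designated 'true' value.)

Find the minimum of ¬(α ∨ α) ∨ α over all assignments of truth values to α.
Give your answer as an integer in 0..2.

Take α = 1:
α ∨ α = 1 ∨ 1 = 1
¬(α ∨ α) = ¬1 = 0
¬(α ∨ α) ∨ α = 0 ∨ 1 = 1
No assignment yields a value below 1, so this is the minimum.

1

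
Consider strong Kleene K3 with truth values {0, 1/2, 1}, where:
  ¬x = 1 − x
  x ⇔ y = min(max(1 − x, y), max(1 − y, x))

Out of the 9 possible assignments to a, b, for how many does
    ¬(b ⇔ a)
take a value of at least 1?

2

a = 0, b = 0 ↦ 0  <
a = 0, b = 1/2 ↦ 1/2  <
a = 0, b = 1 ↦ 1  ≥
a = 1/2, b = 0 ↦ 1/2  <
a = 1/2, b = 1/2 ↦ 1/2  <
a = 1/2, b = 1 ↦ 1/2  <
a = 1, b = 0 ↦ 1  ≥
a = 1, b = 1/2 ↦ 1/2  <
a = 1, b = 1 ↦ 0  <
So 2 of the 9 assignments meet the threshold.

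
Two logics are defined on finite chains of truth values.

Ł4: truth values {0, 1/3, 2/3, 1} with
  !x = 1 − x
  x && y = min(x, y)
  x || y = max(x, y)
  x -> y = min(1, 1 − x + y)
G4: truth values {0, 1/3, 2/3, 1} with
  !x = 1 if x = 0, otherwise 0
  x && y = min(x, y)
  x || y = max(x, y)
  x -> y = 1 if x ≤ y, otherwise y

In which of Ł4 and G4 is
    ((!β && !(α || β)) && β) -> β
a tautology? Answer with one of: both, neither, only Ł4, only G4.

both

In Ł4: every assignment gives 1 — tautology.
In G4: every assignment gives 1 — tautology.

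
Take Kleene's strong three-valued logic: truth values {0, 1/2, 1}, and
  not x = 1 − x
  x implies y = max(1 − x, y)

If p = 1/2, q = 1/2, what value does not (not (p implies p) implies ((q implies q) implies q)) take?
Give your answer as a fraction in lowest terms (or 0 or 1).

p implies p = 1/2 implies 1/2 = 1/2
not (p implies p) = not 1/2 = 1/2
q implies q = 1/2 implies 1/2 = 1/2
(q implies q) implies q = 1/2 implies 1/2 = 1/2
not (p implies p) implies ((q implies q) implies q) = 1/2 implies 1/2 = 1/2
not (not (p implies p) implies ((q implies q) implies q)) = not 1/2 = 1/2

1/2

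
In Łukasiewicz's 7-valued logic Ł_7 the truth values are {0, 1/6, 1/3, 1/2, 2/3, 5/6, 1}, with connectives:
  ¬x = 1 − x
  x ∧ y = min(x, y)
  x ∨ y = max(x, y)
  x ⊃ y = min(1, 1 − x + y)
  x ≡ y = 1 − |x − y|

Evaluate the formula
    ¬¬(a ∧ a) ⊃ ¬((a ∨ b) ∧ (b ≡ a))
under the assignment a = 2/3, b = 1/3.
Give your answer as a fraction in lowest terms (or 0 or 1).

a ∧ a = 2/3 ∧ 2/3 = 2/3
¬(a ∧ a) = ¬2/3 = 1/3
¬¬(a ∧ a) = ¬1/3 = 2/3
a ∨ b = 2/3 ∨ 1/3 = 2/3
b ≡ a = 1/3 ≡ 2/3 = 2/3
(a ∨ b) ∧ (b ≡ a) = 2/3 ∧ 2/3 = 2/3
¬((a ∨ b) ∧ (b ≡ a)) = ¬2/3 = 1/3
¬¬(a ∧ a) ⊃ ¬((a ∨ b) ∧ (b ≡ a)) = 2/3 ⊃ 1/3 = 2/3

2/3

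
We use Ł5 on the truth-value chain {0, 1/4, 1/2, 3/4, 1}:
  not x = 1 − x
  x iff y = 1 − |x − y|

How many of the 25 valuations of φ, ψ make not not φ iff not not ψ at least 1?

5

value 1: 5 assignments (counts)
value 3/4: 8 assignments
value 1/2: 6 assignments
value 1/4: 4 assignments
value 0: 2 assignments
So 5 of the 25 assignments meet the threshold.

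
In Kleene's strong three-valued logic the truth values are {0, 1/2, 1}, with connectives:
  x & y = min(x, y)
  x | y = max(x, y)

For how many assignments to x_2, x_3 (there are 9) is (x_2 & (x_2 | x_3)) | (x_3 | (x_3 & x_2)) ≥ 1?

5

x_2 = 0, x_3 = 0 ↦ 0  <
x_2 = 0, x_3 = 1/2 ↦ 1/2  <
x_2 = 0, x_3 = 1 ↦ 1  ≥
x_2 = 1/2, x_3 = 0 ↦ 1/2  <
x_2 = 1/2, x_3 = 1/2 ↦ 1/2  <
x_2 = 1/2, x_3 = 1 ↦ 1  ≥
x_2 = 1, x_3 = 0 ↦ 1  ≥
x_2 = 1, x_3 = 1/2 ↦ 1  ≥
x_2 = 1, x_3 = 1 ↦ 1  ≥
So 5 of the 9 assignments meet the threshold.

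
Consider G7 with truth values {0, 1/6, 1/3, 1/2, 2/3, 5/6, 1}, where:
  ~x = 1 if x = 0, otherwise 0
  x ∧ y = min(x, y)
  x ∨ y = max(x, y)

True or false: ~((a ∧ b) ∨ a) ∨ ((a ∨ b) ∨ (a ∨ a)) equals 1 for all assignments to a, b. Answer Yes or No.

No

Counterexample: take a = 1/6, b = 0.
a ∧ b = 1/6 ∧ 0 = 0
(a ∧ b) ∨ a = 0 ∨ 1/6 = 1/6
~((a ∧ b) ∨ a) = ~1/6 = 0
a ∨ b = 1/6 ∨ 0 = 1/6
a ∨ a = 1/6 ∨ 1/6 = 1/6
(a ∨ b) ∨ (a ∨ a) = 1/6 ∨ 1/6 = 1/6
~((a ∧ b) ∨ a) ∨ ((a ∨ b) ∨ (a ∨ a)) = 0 ∨ 1/6 = 1/6
This gives 1/6 ≠ 1.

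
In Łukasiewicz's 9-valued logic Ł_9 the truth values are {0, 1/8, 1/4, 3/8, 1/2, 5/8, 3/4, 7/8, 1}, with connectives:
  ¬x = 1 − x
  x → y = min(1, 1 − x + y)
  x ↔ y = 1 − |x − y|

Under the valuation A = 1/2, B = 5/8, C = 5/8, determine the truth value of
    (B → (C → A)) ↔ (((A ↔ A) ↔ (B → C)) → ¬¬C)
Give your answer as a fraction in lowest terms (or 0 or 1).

5/8

C → A = 5/8 → 1/2 = 7/8
B → (C → A) = 5/8 → 7/8 = 1
A ↔ A = 1/2 ↔ 1/2 = 1
B → C = 5/8 → 5/8 = 1
(A ↔ A) ↔ (B → C) = 1 ↔ 1 = 1
¬C = ¬5/8 = 3/8
¬¬C = ¬3/8 = 5/8
((A ↔ A) ↔ (B → C)) → ¬¬C = 1 → 5/8 = 5/8
(B → (C → A)) ↔ (((A ↔ A) ↔ (B → C)) → ¬¬C) = 1 ↔ 5/8 = 5/8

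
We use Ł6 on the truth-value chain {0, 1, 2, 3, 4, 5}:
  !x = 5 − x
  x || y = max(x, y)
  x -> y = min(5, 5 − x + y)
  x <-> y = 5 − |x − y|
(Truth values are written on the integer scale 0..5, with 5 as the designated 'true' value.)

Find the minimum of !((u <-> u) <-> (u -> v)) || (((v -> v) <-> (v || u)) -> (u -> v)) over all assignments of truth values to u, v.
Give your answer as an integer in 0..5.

Take u = 4, v = 1:
u <-> u = 4 <-> 4 = 5
u -> v = 4 -> 1 = 2
(u <-> u) <-> (u -> v) = 5 <-> 2 = 2
!((u <-> u) <-> (u -> v)) = !2 = 3
v -> v = 1 -> 1 = 5
v || u = 1 || 4 = 4
(v -> v) <-> (v || u) = 5 <-> 4 = 4
u -> v = 4 -> 1 = 2
((v -> v) <-> (v || u)) -> (u -> v) = 4 -> 2 = 3
!((u <-> u) <-> (u -> v)) || (((v -> v) <-> (v || u)) -> (u -> v)) = 3 || 3 = 3
No assignment yields a value below 3, so this is the minimum.

3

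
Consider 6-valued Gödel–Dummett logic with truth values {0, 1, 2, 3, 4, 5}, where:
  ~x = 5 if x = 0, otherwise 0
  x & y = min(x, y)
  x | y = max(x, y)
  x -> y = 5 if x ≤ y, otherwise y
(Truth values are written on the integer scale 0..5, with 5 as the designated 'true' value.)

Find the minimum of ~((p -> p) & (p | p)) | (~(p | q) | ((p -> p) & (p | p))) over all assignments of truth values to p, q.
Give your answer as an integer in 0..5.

Take p = 1, q = 0:
p -> p = 1 -> 1 = 5
p | p = 1 | 1 = 1
(p -> p) & (p | p) = 5 & 1 = 1
~((p -> p) & (p | p)) = ~1 = 0
p | q = 1 | 0 = 1
~(p | q) = ~1 = 0
p -> p = 1 -> 1 = 5
p | p = 1 | 1 = 1
(p -> p) & (p | p) = 5 & 1 = 1
~(p | q) | ((p -> p) & (p | p)) = 0 | 1 = 1
~((p -> p) & (p | p)) | (~(p | q) | ((p -> p) & (p | p))) = 0 | 1 = 1
No assignment yields a value below 1, so this is the minimum.

1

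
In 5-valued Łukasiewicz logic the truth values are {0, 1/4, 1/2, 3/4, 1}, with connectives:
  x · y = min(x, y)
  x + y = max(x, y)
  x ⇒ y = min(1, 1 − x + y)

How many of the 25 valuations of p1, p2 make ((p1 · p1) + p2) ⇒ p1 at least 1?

value 1: 15 assignments (counts)
value 3/4: 4 assignments
value 1/2: 3 assignments
value 1/4: 2 assignments
value 0: 1 assignment
So 15 of the 25 assignments meet the threshold.

15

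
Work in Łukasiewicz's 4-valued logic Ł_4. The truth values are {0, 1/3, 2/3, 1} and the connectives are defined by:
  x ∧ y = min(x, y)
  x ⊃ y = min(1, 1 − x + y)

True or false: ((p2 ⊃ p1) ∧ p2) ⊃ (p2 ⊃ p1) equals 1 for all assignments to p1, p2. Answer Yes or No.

p1 = 0, p2 = 0 ↦ 1
p1 = 0, p2 = 1/3 ↦ 1
p1 = 0, p2 = 2/3 ↦ 1
p1 = 0, p2 = 1 ↦ 1
p1 = 1/3, p2 = 0 ↦ 1
p1 = 1/3, p2 = 1/3 ↦ 1
p1 = 1/3, p2 = 2/3 ↦ 1
p1 = 1/3, p2 = 1 ↦ 1
p1 = 2/3, p2 = 0 ↦ 1
p1 = 2/3, p2 = 1/3 ↦ 1
p1 = 2/3, p2 = 2/3 ↦ 1
p1 = 2/3, p2 = 1 ↦ 1
p1 = 1, p2 = 0 ↦ 1
p1 = 1, p2 = 1/3 ↦ 1
p1 = 1, p2 = 2/3 ↦ 1
p1 = 1, p2 = 1 ↦ 1
Every assignment gives a value ≥ 1.

Yes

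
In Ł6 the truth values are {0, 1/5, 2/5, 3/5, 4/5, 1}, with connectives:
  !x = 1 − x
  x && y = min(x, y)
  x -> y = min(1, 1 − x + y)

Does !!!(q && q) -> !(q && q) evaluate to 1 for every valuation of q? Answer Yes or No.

Yes

q = 0 ↦ 1
q = 1/5 ↦ 1
q = 2/5 ↦ 1
q = 3/5 ↦ 1
q = 4/5 ↦ 1
q = 1 ↦ 1
Every assignment gives a value ≥ 1.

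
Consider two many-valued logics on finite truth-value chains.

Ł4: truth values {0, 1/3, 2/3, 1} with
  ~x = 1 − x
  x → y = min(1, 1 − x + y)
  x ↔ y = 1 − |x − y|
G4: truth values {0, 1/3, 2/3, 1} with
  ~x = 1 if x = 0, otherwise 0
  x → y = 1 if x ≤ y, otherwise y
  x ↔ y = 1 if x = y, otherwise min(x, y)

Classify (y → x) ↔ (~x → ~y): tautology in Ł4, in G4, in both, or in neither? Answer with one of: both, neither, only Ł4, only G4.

only Ł4

In Ł4: every assignment gives 1 — tautology.
In G4: at x = 1/3, y = 2/3 the value is 1/3 — not a tautology.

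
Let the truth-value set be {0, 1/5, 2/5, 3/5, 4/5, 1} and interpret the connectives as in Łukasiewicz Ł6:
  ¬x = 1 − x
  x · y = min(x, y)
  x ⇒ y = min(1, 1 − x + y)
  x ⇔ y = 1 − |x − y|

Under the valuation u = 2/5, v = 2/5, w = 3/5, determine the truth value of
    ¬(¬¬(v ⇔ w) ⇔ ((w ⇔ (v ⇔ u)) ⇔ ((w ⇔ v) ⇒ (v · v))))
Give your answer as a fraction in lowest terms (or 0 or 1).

v ⇔ w = 2/5 ⇔ 3/5 = 4/5
¬(v ⇔ w) = ¬4/5 = 1/5
¬¬(v ⇔ w) = ¬1/5 = 4/5
v ⇔ u = 2/5 ⇔ 2/5 = 1
w ⇔ (v ⇔ u) = 3/5 ⇔ 1 = 3/5
w ⇔ v = 3/5 ⇔ 2/5 = 4/5
v · v = 2/5 · 2/5 = 2/5
(w ⇔ v) ⇒ (v · v) = 4/5 ⇒ 2/5 = 3/5
(w ⇔ (v ⇔ u)) ⇔ ((w ⇔ v) ⇒ (v · v)) = 3/5 ⇔ 3/5 = 1
¬¬(v ⇔ w) ⇔ ((w ⇔ (v ⇔ u)) ⇔ ((w ⇔ v) ⇒ (v · v))) = 4/5 ⇔ 1 = 4/5
¬(¬¬(v ⇔ w) ⇔ ((w ⇔ (v ⇔ u)) ⇔ ((w ⇔ v) ⇒ (v · v)))) = ¬4/5 = 1/5

1/5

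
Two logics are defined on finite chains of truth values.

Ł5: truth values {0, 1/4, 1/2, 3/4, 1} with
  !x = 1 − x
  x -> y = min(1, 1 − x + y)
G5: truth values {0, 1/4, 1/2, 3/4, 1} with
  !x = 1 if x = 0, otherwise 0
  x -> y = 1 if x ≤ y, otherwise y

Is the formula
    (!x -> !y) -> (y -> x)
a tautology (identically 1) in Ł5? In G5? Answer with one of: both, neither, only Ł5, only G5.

In Ł5: every assignment gives 1 — tautology.
In G5: at x = 1/4, y = 1/2 the value is 1/4 — not a tautology.

only Ł5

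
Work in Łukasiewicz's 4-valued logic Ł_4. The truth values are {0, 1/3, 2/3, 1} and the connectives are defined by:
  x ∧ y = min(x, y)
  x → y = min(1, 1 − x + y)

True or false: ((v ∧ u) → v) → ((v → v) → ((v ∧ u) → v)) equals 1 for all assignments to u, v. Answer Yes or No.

u = 0, v = 0 ↦ 1
u = 0, v = 1/3 ↦ 1
u = 0, v = 2/3 ↦ 1
u = 0, v = 1 ↦ 1
u = 1/3, v = 0 ↦ 1
u = 1/3, v = 1/3 ↦ 1
u = 1/3, v = 2/3 ↦ 1
u = 1/3, v = 1 ↦ 1
u = 2/3, v = 0 ↦ 1
u = 2/3, v = 1/3 ↦ 1
u = 2/3, v = 2/3 ↦ 1
u = 2/3, v = 1 ↦ 1
u = 1, v = 0 ↦ 1
u = 1, v = 1/3 ↦ 1
u = 1, v = 2/3 ↦ 1
u = 1, v = 1 ↦ 1
Every assignment gives a value ≥ 1.

Yes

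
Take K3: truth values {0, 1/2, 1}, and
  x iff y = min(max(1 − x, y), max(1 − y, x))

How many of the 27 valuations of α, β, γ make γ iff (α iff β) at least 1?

4

value 1: 4 assignments (counts)
value 1/2: 19 assignments
value 0: 4 assignments
So 4 of the 27 assignments meet the threshold.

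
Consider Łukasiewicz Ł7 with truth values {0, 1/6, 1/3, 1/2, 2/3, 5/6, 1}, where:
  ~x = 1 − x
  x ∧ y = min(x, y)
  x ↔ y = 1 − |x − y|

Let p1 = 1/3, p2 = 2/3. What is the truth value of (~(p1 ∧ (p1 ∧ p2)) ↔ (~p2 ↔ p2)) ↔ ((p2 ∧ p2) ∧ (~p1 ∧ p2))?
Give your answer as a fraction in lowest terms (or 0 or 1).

p1 ∧ p2 = 1/3 ∧ 2/3 = 1/3
p1 ∧ (p1 ∧ p2) = 1/3 ∧ 1/3 = 1/3
~(p1 ∧ (p1 ∧ p2)) = ~1/3 = 2/3
~p2 = ~2/3 = 1/3
~p2 ↔ p2 = 1/3 ↔ 2/3 = 2/3
~(p1 ∧ (p1 ∧ p2)) ↔ (~p2 ↔ p2) = 2/3 ↔ 2/3 = 1
p2 ∧ p2 = 2/3 ∧ 2/3 = 2/3
~p1 = ~1/3 = 2/3
~p1 ∧ p2 = 2/3 ∧ 2/3 = 2/3
(p2 ∧ p2) ∧ (~p1 ∧ p2) = 2/3 ∧ 2/3 = 2/3
(~(p1 ∧ (p1 ∧ p2)) ↔ (~p2 ↔ p2)) ↔ ((p2 ∧ p2) ∧ (~p1 ∧ p2)) = 1 ↔ 2/3 = 2/3

2/3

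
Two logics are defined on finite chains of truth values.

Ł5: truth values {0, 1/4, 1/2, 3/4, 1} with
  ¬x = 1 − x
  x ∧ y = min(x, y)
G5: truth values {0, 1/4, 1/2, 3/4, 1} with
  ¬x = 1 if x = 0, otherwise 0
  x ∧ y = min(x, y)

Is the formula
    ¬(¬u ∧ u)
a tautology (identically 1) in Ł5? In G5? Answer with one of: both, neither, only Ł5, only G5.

In Ł5: at u = 1/4 the value is 3/4 — not a tautology.
In G5: every assignment gives 1 — tautology.

only G5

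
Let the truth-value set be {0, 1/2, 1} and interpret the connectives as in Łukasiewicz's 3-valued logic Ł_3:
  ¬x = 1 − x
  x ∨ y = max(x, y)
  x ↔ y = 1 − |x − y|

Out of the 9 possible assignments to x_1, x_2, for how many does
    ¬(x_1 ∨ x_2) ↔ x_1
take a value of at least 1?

x_1 = 0, x_2 = 0 ↦ 0  <
x_1 = 0, x_2 = 1/2 ↦ 1/2  <
x_1 = 0, x_2 = 1 ↦ 1  ≥
x_1 = 1/2, x_2 = 0 ↦ 1  ≥
x_1 = 1/2, x_2 = 1/2 ↦ 1  ≥
x_1 = 1/2, x_2 = 1 ↦ 1/2  <
x_1 = 1, x_2 = 0 ↦ 0  <
x_1 = 1, x_2 = 1/2 ↦ 0  <
x_1 = 1, x_2 = 1 ↦ 0  <
So 3 of the 9 assignments meet the threshold.

3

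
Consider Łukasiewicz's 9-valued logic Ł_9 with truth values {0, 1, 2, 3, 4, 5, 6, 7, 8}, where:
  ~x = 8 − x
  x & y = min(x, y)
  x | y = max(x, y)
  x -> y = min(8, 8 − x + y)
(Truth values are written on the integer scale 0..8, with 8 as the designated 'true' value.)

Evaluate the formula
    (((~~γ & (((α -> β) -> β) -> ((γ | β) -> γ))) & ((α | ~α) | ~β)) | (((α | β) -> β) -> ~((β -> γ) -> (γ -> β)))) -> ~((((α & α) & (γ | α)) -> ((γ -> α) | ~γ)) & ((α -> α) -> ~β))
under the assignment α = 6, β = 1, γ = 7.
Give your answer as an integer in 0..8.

1

~γ = ~7 = 1
~~γ = ~1 = 7
α -> β = 6 -> 1 = 3
(α -> β) -> β = 3 -> 1 = 6
γ | β = 7 | 1 = 7
(γ | β) -> γ = 7 -> 7 = 8
((α -> β) -> β) -> ((γ | β) -> γ) = 6 -> 8 = 8
~~γ & (((α -> β) -> β) -> ((γ | β) -> γ)) = 7 & 8 = 7
~α = ~6 = 2
α | ~α = 6 | 2 = 6
~β = ~1 = 7
(α | ~α) | ~β = 6 | 7 = 7
(~~γ & (((α -> β) -> β) -> ((γ | β) -> γ))) & ((α | ~α) | ~β) = 7 & 7 = 7
α | β = 6 | 1 = 6
(α | β) -> β = 6 -> 1 = 3
β -> γ = 1 -> 7 = 8
γ -> β = 7 -> 1 = 2
(β -> γ) -> (γ -> β) = 8 -> 2 = 2
~((β -> γ) -> (γ -> β)) = ~2 = 6
((α | β) -> β) -> ~((β -> γ) -> (γ -> β)) = 3 -> 6 = 8
((~~γ & (((α -> β) -> β) -> ((γ | β) -> γ))) & ((α | ~α) | ~β)) | (((α | β) -> β) -> ~((β -> γ) -> (γ -> β))) = 7 | 8 = 8
α & α = 6 & 6 = 6
γ | α = 7 | 6 = 7
(α & α) & (γ | α) = 6 & 7 = 6
γ -> α = 7 -> 6 = 7
~γ = ~7 = 1
(γ -> α) | ~γ = 7 | 1 = 7
((α & α) & (γ | α)) -> ((γ -> α) | ~γ) = 6 -> 7 = 8
α -> α = 6 -> 6 = 8
~β = ~1 = 7
(α -> α) -> ~β = 8 -> 7 = 7
(((α & α) & (γ | α)) -> ((γ -> α) | ~γ)) & ((α -> α) -> ~β) = 8 & 7 = 7
~((((α & α) & (γ | α)) -> ((γ -> α) | ~γ)) & ((α -> α) -> ~β)) = ~7 = 1
(((~~γ & (((α -> β) -> β) -> ((γ | β) -> γ))) & ((α | ~α) | ~β)) | (((α | β) -> β) -> ~((β -> γ) -> (γ -> β)))) -> ~((((α & α) & (γ | α)) -> ((γ -> α) | ~γ)) & ((α -> α) -> ~β)) = 8 -> 1 = 1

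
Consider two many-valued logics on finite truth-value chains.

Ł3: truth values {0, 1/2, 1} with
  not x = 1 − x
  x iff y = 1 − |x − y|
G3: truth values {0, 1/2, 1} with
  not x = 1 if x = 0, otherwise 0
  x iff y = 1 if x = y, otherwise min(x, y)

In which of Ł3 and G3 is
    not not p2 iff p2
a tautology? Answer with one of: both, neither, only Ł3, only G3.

only Ł3

In Ł3: every assignment gives 1 — tautology.
In G3: at p2 = 1/2 the value is 1/2 — not a tautology.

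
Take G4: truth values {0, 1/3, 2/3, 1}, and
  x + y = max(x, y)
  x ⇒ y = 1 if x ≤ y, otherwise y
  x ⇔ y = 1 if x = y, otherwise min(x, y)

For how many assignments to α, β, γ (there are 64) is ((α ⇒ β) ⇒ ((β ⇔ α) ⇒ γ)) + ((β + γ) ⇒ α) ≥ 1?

value 1: 57 assignments (counts)
value 2/3: 4 assignments
value 1/3: 3 assignments
So 57 of the 64 assignments meet the threshold.

57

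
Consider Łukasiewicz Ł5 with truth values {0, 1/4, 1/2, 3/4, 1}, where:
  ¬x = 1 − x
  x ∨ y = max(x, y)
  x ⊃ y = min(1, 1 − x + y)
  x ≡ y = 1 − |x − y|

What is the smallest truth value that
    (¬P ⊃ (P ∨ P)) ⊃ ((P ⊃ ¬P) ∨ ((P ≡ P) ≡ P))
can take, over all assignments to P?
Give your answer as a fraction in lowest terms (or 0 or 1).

Take P = 3/4:
¬P = ¬3/4 = 1/4
P ∨ P = 3/4 ∨ 3/4 = 3/4
¬P ⊃ (P ∨ P) = 1/4 ⊃ 3/4 = 1
¬P = ¬3/4 = 1/4
P ⊃ ¬P = 3/4 ⊃ 1/4 = 1/2
P ≡ P = 3/4 ≡ 3/4 = 1
(P ≡ P) ≡ P = 1 ≡ 3/4 = 3/4
(P ⊃ ¬P) ∨ ((P ≡ P) ≡ P) = 1/2 ∨ 3/4 = 3/4
(¬P ⊃ (P ∨ P)) ⊃ ((P ⊃ ¬P) ∨ ((P ≡ P) ≡ P)) = 1 ⊃ 3/4 = 3/4
No assignment yields a value below 3/4, so this is the minimum.

3/4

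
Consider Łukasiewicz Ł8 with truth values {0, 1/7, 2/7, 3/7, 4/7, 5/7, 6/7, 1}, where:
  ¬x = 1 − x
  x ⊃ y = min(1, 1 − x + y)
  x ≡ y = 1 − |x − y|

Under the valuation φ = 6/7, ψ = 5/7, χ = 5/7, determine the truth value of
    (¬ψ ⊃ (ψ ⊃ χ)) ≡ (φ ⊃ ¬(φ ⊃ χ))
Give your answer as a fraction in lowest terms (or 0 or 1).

2/7

¬ψ = ¬5/7 = 2/7
ψ ⊃ χ = 5/7 ⊃ 5/7 = 1
¬ψ ⊃ (ψ ⊃ χ) = 2/7 ⊃ 1 = 1
φ ⊃ χ = 6/7 ⊃ 5/7 = 6/7
¬(φ ⊃ χ) = ¬6/7 = 1/7
φ ⊃ ¬(φ ⊃ χ) = 6/7 ⊃ 1/7 = 2/7
(¬ψ ⊃ (ψ ⊃ χ)) ≡ (φ ⊃ ¬(φ ⊃ χ)) = 1 ≡ 2/7 = 2/7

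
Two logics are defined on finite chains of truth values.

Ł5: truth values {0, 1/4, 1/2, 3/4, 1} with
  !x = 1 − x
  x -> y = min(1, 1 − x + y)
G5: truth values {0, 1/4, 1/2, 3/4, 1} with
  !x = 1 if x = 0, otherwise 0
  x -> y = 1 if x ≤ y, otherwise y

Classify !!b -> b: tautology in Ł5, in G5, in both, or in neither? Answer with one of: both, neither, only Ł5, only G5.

In Ł5: every assignment gives 1 — tautology.
In G5: at b = 1/4 the value is 1/4 — not a tautology.

only Ł5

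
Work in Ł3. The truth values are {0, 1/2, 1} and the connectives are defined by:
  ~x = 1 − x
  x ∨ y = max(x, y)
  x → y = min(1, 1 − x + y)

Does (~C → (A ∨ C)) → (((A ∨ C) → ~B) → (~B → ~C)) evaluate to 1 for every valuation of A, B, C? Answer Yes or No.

No

Counterexample: take A = 0, B = 0, C = 1/2.
~C = ~1/2 = 1/2
A ∨ C = 0 ∨ 1/2 = 1/2
~C → (A ∨ C) = 1/2 → 1/2 = 1
A ∨ C = 0 ∨ 1/2 = 1/2
~B = ~0 = 1
(A ∨ C) → ~B = 1/2 → 1 = 1
~B = ~0 = 1
~C = ~1/2 = 1/2
~B → ~C = 1 → 1/2 = 1/2
((A ∨ C) → ~B) → (~B → ~C) = 1 → 1/2 = 1/2
(~C → (A ∨ C)) → (((A ∨ C) → ~B) → (~B → ~C)) = 1 → 1/2 = 1/2
This gives 1/2 ≠ 1.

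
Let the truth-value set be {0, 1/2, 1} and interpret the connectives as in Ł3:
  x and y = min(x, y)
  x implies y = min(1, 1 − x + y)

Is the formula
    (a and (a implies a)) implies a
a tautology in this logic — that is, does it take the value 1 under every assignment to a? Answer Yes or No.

a = 0 ↦ 1
a = 1/2 ↦ 1
a = 1 ↦ 1
Every assignment gives a value ≥ 1.

Yes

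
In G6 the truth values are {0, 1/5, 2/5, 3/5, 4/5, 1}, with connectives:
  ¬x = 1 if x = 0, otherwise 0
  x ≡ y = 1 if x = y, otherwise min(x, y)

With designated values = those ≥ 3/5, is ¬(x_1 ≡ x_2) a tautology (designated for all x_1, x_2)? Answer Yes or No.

Counterexample: take x_1 = 0, x_2 = 0.
x_1 ≡ x_2 = 0 ≡ 0 = 1
¬(x_1 ≡ x_2) = ¬1 = 0
This gives 0, which is below 3/5.

No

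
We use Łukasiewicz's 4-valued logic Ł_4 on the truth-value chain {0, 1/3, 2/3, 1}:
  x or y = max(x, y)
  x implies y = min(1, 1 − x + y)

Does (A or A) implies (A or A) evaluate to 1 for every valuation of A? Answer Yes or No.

Yes

A = 0 ↦ 1
A = 1/3 ↦ 1
A = 2/3 ↦ 1
A = 1 ↦ 1
Every assignment gives a value ≥ 1.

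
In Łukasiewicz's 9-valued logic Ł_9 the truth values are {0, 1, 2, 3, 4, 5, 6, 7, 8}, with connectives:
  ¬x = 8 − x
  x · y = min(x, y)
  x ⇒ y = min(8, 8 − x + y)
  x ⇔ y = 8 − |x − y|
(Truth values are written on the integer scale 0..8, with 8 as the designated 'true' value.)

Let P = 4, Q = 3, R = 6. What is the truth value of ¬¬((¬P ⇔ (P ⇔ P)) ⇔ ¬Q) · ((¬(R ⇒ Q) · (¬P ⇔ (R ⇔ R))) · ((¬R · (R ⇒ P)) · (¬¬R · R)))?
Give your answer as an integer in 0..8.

¬P = ¬4 = 4
P ⇔ P = 4 ⇔ 4 = 8
¬P ⇔ (P ⇔ P) = 4 ⇔ 8 = 4
¬Q = ¬3 = 5
(¬P ⇔ (P ⇔ P)) ⇔ ¬Q = 4 ⇔ 5 = 7
¬((¬P ⇔ (P ⇔ P)) ⇔ ¬Q) = ¬7 = 1
¬¬((¬P ⇔ (P ⇔ P)) ⇔ ¬Q) = ¬1 = 7
R ⇒ Q = 6 ⇒ 3 = 5
¬(R ⇒ Q) = ¬5 = 3
¬P = ¬4 = 4
R ⇔ R = 6 ⇔ 6 = 8
¬P ⇔ (R ⇔ R) = 4 ⇔ 8 = 4
¬(R ⇒ Q) · (¬P ⇔ (R ⇔ R)) = 3 · 4 = 3
¬R = ¬6 = 2
R ⇒ P = 6 ⇒ 4 = 6
¬R · (R ⇒ P) = 2 · 6 = 2
¬R = ¬6 = 2
¬¬R = ¬2 = 6
¬¬R · R = 6 · 6 = 6
(¬R · (R ⇒ P)) · (¬¬R · R) = 2 · 6 = 2
(¬(R ⇒ Q) · (¬P ⇔ (R ⇔ R))) · ((¬R · (R ⇒ P)) · (¬¬R · R)) = 3 · 2 = 2
¬¬((¬P ⇔ (P ⇔ P)) ⇔ ¬Q) · ((¬(R ⇒ Q) · (¬P ⇔ (R ⇔ R))) · ((¬R · (R ⇒ P)) · (¬¬R · R))) = 7 · 2 = 2

2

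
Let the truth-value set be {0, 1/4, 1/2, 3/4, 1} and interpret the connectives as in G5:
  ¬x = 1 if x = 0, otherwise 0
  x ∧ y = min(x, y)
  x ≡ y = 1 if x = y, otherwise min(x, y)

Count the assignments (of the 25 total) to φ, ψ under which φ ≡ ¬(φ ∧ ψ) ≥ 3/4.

2

value 1: 1 assignment (counts)
value 3/4: 1 assignment (counts)
value 1/2: 1 assignment
value 1/4: 1 assignment
value 0: 21 assignments
So 2 of the 25 assignments meet the threshold.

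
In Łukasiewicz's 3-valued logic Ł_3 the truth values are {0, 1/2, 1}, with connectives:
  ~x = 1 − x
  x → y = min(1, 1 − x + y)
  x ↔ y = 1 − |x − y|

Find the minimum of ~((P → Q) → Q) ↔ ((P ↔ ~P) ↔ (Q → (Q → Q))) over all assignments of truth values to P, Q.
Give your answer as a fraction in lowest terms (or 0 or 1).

0

Take P = 0, Q = 0:
P → Q = 0 → 0 = 1
(P → Q) → Q = 1 → 0 = 0
~((P → Q) → Q) = ~0 = 1
~P = ~0 = 1
P ↔ ~P = 0 ↔ 1 = 0
Q → Q = 0 → 0 = 1
Q → (Q → Q) = 0 → 1 = 1
(P ↔ ~P) ↔ (Q → (Q → Q)) = 0 ↔ 1 = 0
~((P → Q) → Q) ↔ ((P ↔ ~P) ↔ (Q → (Q → Q))) = 1 ↔ 0 = 0
No assignment yields a value below 0, so this is the minimum.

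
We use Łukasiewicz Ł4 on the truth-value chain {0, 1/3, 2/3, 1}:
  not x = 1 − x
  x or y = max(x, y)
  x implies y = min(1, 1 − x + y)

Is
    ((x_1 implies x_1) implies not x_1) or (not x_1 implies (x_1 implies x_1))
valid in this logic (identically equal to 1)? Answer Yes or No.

Yes

x_1 = 0 ↦ 1
x_1 = 1/3 ↦ 1
x_1 = 2/3 ↦ 1
x_1 = 1 ↦ 1
Every assignment gives a value ≥ 1.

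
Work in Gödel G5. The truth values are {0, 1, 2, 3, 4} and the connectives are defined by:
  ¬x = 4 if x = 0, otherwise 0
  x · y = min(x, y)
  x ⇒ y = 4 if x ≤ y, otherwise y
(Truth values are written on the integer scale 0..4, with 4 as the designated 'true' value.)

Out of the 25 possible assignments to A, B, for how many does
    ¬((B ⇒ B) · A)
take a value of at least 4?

value 4: 5 assignments (counts)
value 0: 20 assignments
So 5 of the 25 assignments meet the threshold.

5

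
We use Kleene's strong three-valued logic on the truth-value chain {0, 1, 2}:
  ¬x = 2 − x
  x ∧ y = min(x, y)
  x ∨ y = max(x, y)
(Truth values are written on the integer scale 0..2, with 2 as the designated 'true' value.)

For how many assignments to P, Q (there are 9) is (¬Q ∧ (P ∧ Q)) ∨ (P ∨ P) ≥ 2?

3

P = 0, Q = 0 ↦ 0  <
P = 0, Q = 1 ↦ 0  <
P = 0, Q = 2 ↦ 0  <
P = 1, Q = 0 ↦ 1  <
P = 1, Q = 1 ↦ 1  <
P = 1, Q = 2 ↦ 1  <
P = 2, Q = 0 ↦ 2  ≥
P = 2, Q = 1 ↦ 2  ≥
P = 2, Q = 2 ↦ 2  ≥
So 3 of the 9 assignments meet the threshold.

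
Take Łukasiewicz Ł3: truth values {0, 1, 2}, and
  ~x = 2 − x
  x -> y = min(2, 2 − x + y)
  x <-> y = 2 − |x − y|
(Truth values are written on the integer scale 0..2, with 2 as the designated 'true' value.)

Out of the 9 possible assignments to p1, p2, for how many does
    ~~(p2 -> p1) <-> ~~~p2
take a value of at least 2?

5

p1 = 0, p2 = 0 ↦ 2  ≥
p1 = 0, p2 = 1 ↦ 2  ≥
p1 = 0, p2 = 2 ↦ 2  ≥
p1 = 1, p2 = 0 ↦ 2  ≥
p1 = 1, p2 = 1 ↦ 1  <
p1 = 1, p2 = 2 ↦ 1  <
p1 = 2, p2 = 0 ↦ 2  ≥
p1 = 2, p2 = 1 ↦ 1  <
p1 = 2, p2 = 2 ↦ 0  <
So 5 of the 9 assignments meet the threshold.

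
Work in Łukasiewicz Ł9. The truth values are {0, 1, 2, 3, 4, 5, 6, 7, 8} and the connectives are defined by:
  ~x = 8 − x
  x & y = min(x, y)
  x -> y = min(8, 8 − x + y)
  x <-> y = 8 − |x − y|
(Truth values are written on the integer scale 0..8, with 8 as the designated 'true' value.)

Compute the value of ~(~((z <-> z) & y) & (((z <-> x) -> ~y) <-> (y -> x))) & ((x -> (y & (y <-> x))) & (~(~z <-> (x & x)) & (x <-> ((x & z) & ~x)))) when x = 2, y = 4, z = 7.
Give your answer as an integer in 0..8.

z <-> z = 7 <-> 7 = 8
(z <-> z) & y = 8 & 4 = 4
~((z <-> z) & y) = ~4 = 4
z <-> x = 7 <-> 2 = 3
~y = ~4 = 4
(z <-> x) -> ~y = 3 -> 4 = 8
y -> x = 4 -> 2 = 6
((z <-> x) -> ~y) <-> (y -> x) = 8 <-> 6 = 6
~((z <-> z) & y) & (((z <-> x) -> ~y) <-> (y -> x)) = 4 & 6 = 4
~(~((z <-> z) & y) & (((z <-> x) -> ~y) <-> (y -> x))) = ~4 = 4
y <-> x = 4 <-> 2 = 6
y & (y <-> x) = 4 & 6 = 4
x -> (y & (y <-> x)) = 2 -> 4 = 8
~z = ~7 = 1
x & x = 2 & 2 = 2
~z <-> (x & x) = 1 <-> 2 = 7
~(~z <-> (x & x)) = ~7 = 1
x & z = 2 & 7 = 2
~x = ~2 = 6
(x & z) & ~x = 2 & 6 = 2
x <-> ((x & z) & ~x) = 2 <-> 2 = 8
~(~z <-> (x & x)) & (x <-> ((x & z) & ~x)) = 1 & 8 = 1
(x -> (y & (y <-> x))) & (~(~z <-> (x & x)) & (x <-> ((x & z) & ~x))) = 8 & 1 = 1
~(~((z <-> z) & y) & (((z <-> x) -> ~y) <-> (y -> x))) & ((x -> (y & (y <-> x))) & (~(~z <-> (x & x)) & (x <-> ((x & z) & ~x)))) = 4 & 1 = 1

1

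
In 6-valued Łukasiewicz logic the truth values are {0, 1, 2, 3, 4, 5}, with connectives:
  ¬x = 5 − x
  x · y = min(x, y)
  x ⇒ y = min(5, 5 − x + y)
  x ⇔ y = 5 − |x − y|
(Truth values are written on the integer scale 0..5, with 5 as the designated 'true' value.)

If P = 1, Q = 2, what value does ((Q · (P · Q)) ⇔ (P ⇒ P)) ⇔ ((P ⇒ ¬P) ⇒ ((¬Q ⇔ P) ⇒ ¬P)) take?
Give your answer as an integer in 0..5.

P · Q = 1 · 2 = 1
Q · (P · Q) = 2 · 1 = 1
P ⇒ P = 1 ⇒ 1 = 5
(Q · (P · Q)) ⇔ (P ⇒ P) = 1 ⇔ 5 = 1
¬P = ¬1 = 4
P ⇒ ¬P = 1 ⇒ 4 = 5
¬Q = ¬2 = 3
¬Q ⇔ P = 3 ⇔ 1 = 3
¬P = ¬1 = 4
(¬Q ⇔ P) ⇒ ¬P = 3 ⇒ 4 = 5
(P ⇒ ¬P) ⇒ ((¬Q ⇔ P) ⇒ ¬P) = 5 ⇒ 5 = 5
((Q · (P · Q)) ⇔ (P ⇒ P)) ⇔ ((P ⇒ ¬P) ⇒ ((¬Q ⇔ P) ⇒ ¬P)) = 1 ⇔ 5 = 1

1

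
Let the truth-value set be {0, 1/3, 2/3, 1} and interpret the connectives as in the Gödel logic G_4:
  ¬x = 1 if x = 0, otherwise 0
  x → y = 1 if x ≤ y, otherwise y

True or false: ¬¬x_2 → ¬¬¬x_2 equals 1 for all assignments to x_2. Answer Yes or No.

No

Counterexample: take x_2 = 1/3.
¬x_2 = ¬1/3 = 0
¬¬x_2 = ¬0 = 1
¬x_2 = ¬1/3 = 0
¬¬x_2 = ¬0 = 1
¬¬¬x_2 = ¬1 = 0
¬¬x_2 → ¬¬¬x_2 = 1 → 0 = 0
This gives 0 ≠ 1.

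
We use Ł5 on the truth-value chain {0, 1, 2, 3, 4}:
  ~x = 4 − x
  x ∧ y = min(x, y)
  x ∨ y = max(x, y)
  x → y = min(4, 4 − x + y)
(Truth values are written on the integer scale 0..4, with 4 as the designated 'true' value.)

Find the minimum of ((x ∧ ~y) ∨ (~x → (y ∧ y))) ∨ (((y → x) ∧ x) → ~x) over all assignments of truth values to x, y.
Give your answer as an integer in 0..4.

3

Take x = 3, y = 0:
~y = ~0 = 4
x ∧ ~y = 3 ∧ 4 = 3
~x = ~3 = 1
y ∧ y = 0 ∧ 0 = 0
~x → (y ∧ y) = 1 → 0 = 3
(x ∧ ~y) ∨ (~x → (y ∧ y)) = 3 ∨ 3 = 3
y → x = 0 → 3 = 4
(y → x) ∧ x = 4 ∧ 3 = 3
~x = ~3 = 1
((y → x) ∧ x) → ~x = 3 → 1 = 2
((x ∧ ~y) ∨ (~x → (y ∧ y))) ∨ (((y → x) ∧ x) → ~x) = 3 ∨ 2 = 3
No assignment yields a value below 3, so this is the minimum.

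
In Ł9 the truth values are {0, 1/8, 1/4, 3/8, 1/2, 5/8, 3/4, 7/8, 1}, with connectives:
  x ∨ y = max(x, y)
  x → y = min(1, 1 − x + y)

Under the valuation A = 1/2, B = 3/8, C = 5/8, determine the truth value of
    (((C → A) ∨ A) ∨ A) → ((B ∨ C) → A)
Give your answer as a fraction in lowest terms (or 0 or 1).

1

C → A = 5/8 → 1/2 = 7/8
(C → A) ∨ A = 7/8 ∨ 1/2 = 7/8
((C → A) ∨ A) ∨ A = 7/8 ∨ 1/2 = 7/8
B ∨ C = 3/8 ∨ 5/8 = 5/8
(B ∨ C) → A = 5/8 → 1/2 = 7/8
(((C → A) ∨ A) ∨ A) → ((B ∨ C) → A) = 7/8 → 7/8 = 1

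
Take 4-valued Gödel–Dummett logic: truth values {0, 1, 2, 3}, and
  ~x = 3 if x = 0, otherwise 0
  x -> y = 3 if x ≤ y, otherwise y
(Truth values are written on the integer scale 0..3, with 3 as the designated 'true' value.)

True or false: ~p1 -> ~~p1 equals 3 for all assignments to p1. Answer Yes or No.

Counterexample: take p1 = 0.
~p1 = ~0 = 3
~p1 = ~0 = 3
~~p1 = ~3 = 0
~p1 -> ~~p1 = 3 -> 0 = 0
This gives 0 ≠ 3.

No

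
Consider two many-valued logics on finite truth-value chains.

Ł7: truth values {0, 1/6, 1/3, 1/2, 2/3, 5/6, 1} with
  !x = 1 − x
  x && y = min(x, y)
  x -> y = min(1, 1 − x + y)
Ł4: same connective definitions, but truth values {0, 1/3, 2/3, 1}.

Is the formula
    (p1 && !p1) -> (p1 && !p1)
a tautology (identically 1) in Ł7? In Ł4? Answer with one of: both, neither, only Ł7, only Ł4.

In Ł7: every assignment gives 1 — tautology.
In Ł4: every assignment gives 1 — tautology.

both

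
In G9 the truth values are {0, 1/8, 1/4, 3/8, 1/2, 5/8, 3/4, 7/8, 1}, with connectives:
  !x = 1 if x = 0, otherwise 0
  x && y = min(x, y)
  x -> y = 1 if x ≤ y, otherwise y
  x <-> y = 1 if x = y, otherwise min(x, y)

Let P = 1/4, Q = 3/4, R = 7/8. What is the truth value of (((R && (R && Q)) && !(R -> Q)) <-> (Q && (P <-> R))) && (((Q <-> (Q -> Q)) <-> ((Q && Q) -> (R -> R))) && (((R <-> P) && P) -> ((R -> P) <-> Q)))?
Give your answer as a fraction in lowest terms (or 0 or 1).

R && Q = 7/8 && 3/4 = 3/4
R && (R && Q) = 7/8 && 3/4 = 3/4
R -> Q = 7/8 -> 3/4 = 3/4
!(R -> Q) = !3/4 = 0
(R && (R && Q)) && !(R -> Q) = 3/4 && 0 = 0
P <-> R = 1/4 <-> 7/8 = 1/4
Q && (P <-> R) = 3/4 && 1/4 = 1/4
((R && (R && Q)) && !(R -> Q)) <-> (Q && (P <-> R)) = 0 <-> 1/4 = 0
Q -> Q = 3/4 -> 3/4 = 1
Q <-> (Q -> Q) = 3/4 <-> 1 = 3/4
Q && Q = 3/4 && 3/4 = 3/4
R -> R = 7/8 -> 7/8 = 1
(Q && Q) -> (R -> R) = 3/4 -> 1 = 1
(Q <-> (Q -> Q)) <-> ((Q && Q) -> (R -> R)) = 3/4 <-> 1 = 3/4
R <-> P = 7/8 <-> 1/4 = 1/4
(R <-> P) && P = 1/4 && 1/4 = 1/4
R -> P = 7/8 -> 1/4 = 1/4
(R -> P) <-> Q = 1/4 <-> 3/4 = 1/4
((R <-> P) && P) -> ((R -> P) <-> Q) = 1/4 -> 1/4 = 1
((Q <-> (Q -> Q)) <-> ((Q && Q) -> (R -> R))) && (((R <-> P) && P) -> ((R -> P) <-> Q)) = 3/4 && 1 = 3/4
(((R && (R && Q)) && !(R -> Q)) <-> (Q && (P <-> R))) && (((Q <-> (Q -> Q)) <-> ((Q && Q) -> (R -> R))) && (((R <-> P) && P) -> ((R -> P) <-> Q))) = 0 && 3/4 = 0

0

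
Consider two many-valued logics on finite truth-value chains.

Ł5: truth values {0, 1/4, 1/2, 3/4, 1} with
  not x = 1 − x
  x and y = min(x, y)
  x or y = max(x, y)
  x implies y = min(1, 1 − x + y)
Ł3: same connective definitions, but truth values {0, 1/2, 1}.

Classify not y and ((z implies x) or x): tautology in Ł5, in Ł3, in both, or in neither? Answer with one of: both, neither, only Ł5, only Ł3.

neither

In Ł5: at x = 0, y = 0, z = 1/4 the value is 3/4 — not a tautology.
In Ł3: at x = 0, y = 0, z = 1/2 the value is 1/2 — not a tautology.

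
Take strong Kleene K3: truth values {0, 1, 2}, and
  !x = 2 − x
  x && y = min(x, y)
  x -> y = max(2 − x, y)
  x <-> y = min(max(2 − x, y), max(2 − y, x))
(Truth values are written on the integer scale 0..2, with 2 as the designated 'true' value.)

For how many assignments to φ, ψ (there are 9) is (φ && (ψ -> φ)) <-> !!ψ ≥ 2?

2

φ = 0, ψ = 0 ↦ 2  ≥
φ = 0, ψ = 1 ↦ 1  <
φ = 0, ψ = 2 ↦ 0  <
φ = 1, ψ = 0 ↦ 1  <
φ = 1, ψ = 1 ↦ 1  <
φ = 1, ψ = 2 ↦ 1  <
φ = 2, ψ = 0 ↦ 0  <
φ = 2, ψ = 1 ↦ 1  <
φ = 2, ψ = 2 ↦ 2  ≥
So 2 of the 9 assignments meet the threshold.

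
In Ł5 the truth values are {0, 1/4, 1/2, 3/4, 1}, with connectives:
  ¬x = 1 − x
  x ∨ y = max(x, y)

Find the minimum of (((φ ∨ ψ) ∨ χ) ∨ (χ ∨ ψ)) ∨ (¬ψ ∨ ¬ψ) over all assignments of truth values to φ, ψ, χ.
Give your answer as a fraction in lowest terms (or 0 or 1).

1/2

Take φ = 0, ψ = 1/2, χ = 0:
φ ∨ ψ = 0 ∨ 1/2 = 1/2
(φ ∨ ψ) ∨ χ = 1/2 ∨ 0 = 1/2
χ ∨ ψ = 0 ∨ 1/2 = 1/2
((φ ∨ ψ) ∨ χ) ∨ (χ ∨ ψ) = 1/2 ∨ 1/2 = 1/2
¬ψ = ¬1/2 = 1/2
¬ψ = ¬1/2 = 1/2
¬ψ ∨ ¬ψ = 1/2 ∨ 1/2 = 1/2
(((φ ∨ ψ) ∨ χ) ∨ (χ ∨ ψ)) ∨ (¬ψ ∨ ¬ψ) = 1/2 ∨ 1/2 = 1/2
No assignment yields a value below 1/2, so this is the minimum.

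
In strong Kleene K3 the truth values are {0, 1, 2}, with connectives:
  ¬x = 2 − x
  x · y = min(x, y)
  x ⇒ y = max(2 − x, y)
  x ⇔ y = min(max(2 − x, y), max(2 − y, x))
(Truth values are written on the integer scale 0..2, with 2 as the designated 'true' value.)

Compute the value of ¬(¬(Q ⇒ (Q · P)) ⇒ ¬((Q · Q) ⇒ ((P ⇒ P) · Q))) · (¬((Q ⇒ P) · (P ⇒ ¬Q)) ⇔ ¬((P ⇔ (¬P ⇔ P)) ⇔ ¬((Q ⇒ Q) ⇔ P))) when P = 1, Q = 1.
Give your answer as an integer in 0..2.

Q · P = 1 · 1 = 1
Q ⇒ (Q · P) = 1 ⇒ 1 = 1
¬(Q ⇒ (Q · P)) = ¬1 = 1
Q · Q = 1 · 1 = 1
P ⇒ P = 1 ⇒ 1 = 1
(P ⇒ P) · Q = 1 · 1 = 1
(Q · Q) ⇒ ((P ⇒ P) · Q) = 1 ⇒ 1 = 1
¬((Q · Q) ⇒ ((P ⇒ P) · Q)) = ¬1 = 1
¬(Q ⇒ (Q · P)) ⇒ ¬((Q · Q) ⇒ ((P ⇒ P) · Q)) = 1 ⇒ 1 = 1
¬(¬(Q ⇒ (Q · P)) ⇒ ¬((Q · Q) ⇒ ((P ⇒ P) · Q))) = ¬1 = 1
Q ⇒ P = 1 ⇒ 1 = 1
¬Q = ¬1 = 1
P ⇒ ¬Q = 1 ⇒ 1 = 1
(Q ⇒ P) · (P ⇒ ¬Q) = 1 · 1 = 1
¬((Q ⇒ P) · (P ⇒ ¬Q)) = ¬1 = 1
¬P = ¬1 = 1
¬P ⇔ P = 1 ⇔ 1 = 1
P ⇔ (¬P ⇔ P) = 1 ⇔ 1 = 1
Q ⇒ Q = 1 ⇒ 1 = 1
(Q ⇒ Q) ⇔ P = 1 ⇔ 1 = 1
¬((Q ⇒ Q) ⇔ P) = ¬1 = 1
(P ⇔ (¬P ⇔ P)) ⇔ ¬((Q ⇒ Q) ⇔ P) = 1 ⇔ 1 = 1
¬((P ⇔ (¬P ⇔ P)) ⇔ ¬((Q ⇒ Q) ⇔ P)) = ¬1 = 1
¬((Q ⇒ P) · (P ⇒ ¬Q)) ⇔ ¬((P ⇔ (¬P ⇔ P)) ⇔ ¬((Q ⇒ Q) ⇔ P)) = 1 ⇔ 1 = 1
¬(¬(Q ⇒ (Q · P)) ⇒ ¬((Q · Q) ⇒ ((P ⇒ P) · Q))) · (¬((Q ⇒ P) · (P ⇒ ¬Q)) ⇔ ¬((P ⇔ (¬P ⇔ P)) ⇔ ¬((Q ⇒ Q) ⇔ P))) = 1 · 1 = 1

1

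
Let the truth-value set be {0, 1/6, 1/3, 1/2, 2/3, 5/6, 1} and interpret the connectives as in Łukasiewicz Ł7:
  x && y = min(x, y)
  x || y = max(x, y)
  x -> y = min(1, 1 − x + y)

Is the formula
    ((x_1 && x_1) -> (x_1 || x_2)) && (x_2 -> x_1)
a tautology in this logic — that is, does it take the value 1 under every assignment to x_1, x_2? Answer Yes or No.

Counterexample: take x_1 = 0, x_2 = 1/6.
x_1 && x_1 = 0 && 0 = 0
x_1 || x_2 = 0 || 1/6 = 1/6
(x_1 && x_1) -> (x_1 || x_2) = 0 -> 1/6 = 1
x_2 -> x_1 = 1/6 -> 0 = 5/6
((x_1 && x_1) -> (x_1 || x_2)) && (x_2 -> x_1) = 1 && 5/6 = 5/6
This gives 5/6 ≠ 1.

No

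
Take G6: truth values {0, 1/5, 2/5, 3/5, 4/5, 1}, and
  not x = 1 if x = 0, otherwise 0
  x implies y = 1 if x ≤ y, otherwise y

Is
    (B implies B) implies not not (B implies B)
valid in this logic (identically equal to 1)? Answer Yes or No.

B = 0 ↦ 1
B = 1/5 ↦ 1
B = 2/5 ↦ 1
B = 3/5 ↦ 1
B = 4/5 ↦ 1
B = 1 ↦ 1
Every assignment gives a value ≥ 1.

Yes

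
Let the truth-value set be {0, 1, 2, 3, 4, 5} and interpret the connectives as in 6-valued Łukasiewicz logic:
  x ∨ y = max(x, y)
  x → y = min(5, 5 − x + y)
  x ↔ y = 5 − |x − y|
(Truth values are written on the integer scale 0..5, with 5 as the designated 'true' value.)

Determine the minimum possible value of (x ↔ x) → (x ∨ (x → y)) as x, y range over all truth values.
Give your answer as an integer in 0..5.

Take x = 2, y = 0:
x ↔ x = 2 ↔ 2 = 5
x → y = 2 → 0 = 3
x ∨ (x → y) = 2 ∨ 3 = 3
(x ↔ x) → (x ∨ (x → y)) = 5 → 3 = 3
No assignment yields a value below 3, so this is the minimum.

3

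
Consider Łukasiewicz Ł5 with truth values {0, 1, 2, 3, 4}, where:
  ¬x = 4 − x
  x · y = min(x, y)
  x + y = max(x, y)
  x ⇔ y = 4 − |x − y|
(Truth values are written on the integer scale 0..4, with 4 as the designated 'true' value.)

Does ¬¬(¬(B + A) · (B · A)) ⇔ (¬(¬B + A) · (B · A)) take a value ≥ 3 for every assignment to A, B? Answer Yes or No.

No

Counterexample: take A = 2, B = 4.
B + A = 4 + 2 = 4
¬(B + A) = ¬4 = 0
B · A = 4 · 2 = 2
¬(B + A) · (B · A) = 0 · 2 = 0
¬(¬(B + A) · (B · A)) = ¬0 = 4
¬¬(¬(B + A) · (B · A)) = ¬4 = 0
¬B = ¬4 = 0
¬B + A = 0 + 2 = 2
¬(¬B + A) = ¬2 = 2
B · A = 4 · 2 = 2
¬(¬B + A) · (B · A) = 2 · 2 = 2
¬¬(¬(B + A) · (B · A)) ⇔ (¬(¬B + A) · (B · A)) = 0 ⇔ 2 = 2
This gives 2, which is below 3.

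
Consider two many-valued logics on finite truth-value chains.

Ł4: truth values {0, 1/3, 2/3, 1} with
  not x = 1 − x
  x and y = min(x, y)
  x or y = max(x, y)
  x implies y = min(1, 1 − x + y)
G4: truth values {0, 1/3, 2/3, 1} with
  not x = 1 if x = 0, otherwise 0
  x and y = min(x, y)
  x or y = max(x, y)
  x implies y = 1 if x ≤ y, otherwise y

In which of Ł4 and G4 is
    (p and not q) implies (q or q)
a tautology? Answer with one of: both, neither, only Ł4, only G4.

neither

In Ł4: at p = 1/3, q = 0 the value is 2/3 — not a tautology.
In G4: at p = 1/3, q = 0 the value is 0 — not a tautology.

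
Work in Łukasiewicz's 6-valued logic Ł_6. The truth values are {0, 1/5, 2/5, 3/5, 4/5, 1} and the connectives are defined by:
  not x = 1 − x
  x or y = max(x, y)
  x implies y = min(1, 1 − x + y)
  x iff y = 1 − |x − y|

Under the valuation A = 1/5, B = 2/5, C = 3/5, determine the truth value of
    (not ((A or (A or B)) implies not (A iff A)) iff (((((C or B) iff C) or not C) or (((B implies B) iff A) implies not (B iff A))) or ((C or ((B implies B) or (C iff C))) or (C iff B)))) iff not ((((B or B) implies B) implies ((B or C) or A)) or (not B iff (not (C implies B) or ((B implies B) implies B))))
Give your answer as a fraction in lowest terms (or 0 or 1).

4/5

A or B = 1/5 or 2/5 = 2/5
A or (A or B) = 1/5 or 2/5 = 2/5
A iff A = 1/5 iff 1/5 = 1
not (A iff A) = not 1 = 0
(A or (A or B)) implies not (A iff A) = 2/5 implies 0 = 3/5
not ((A or (A or B)) implies not (A iff A)) = not 3/5 = 2/5
C or B = 3/5 or 2/5 = 3/5
(C or B) iff C = 3/5 iff 3/5 = 1
not C = not 3/5 = 2/5
((C or B) iff C) or not C = 1 or 2/5 = 1
B implies B = 2/5 implies 2/5 = 1
(B implies B) iff A = 1 iff 1/5 = 1/5
B iff A = 2/5 iff 1/5 = 4/5
not (B iff A) = not 4/5 = 1/5
((B implies B) iff A) implies not (B iff A) = 1/5 implies 1/5 = 1
(((C or B) iff C) or not C) or (((B implies B) iff A) implies not (B iff A)) = 1 or 1 = 1
B implies B = 2/5 implies 2/5 = 1
C iff C = 3/5 iff 3/5 = 1
(B implies B) or (C iff C) = 1 or 1 = 1
C or ((B implies B) or (C iff C)) = 3/5 or 1 = 1
C iff B = 3/5 iff 2/5 = 4/5
(C or ((B implies B) or (C iff C))) or (C iff B) = 1 or 4/5 = 1
((((C or B) iff C) or not C) or (((B implies B) iff A) implies not (B iff A))) or ((C or ((B implies B) or (C iff C))) or (C iff B)) = 1 or 1 = 1
not ((A or (A or B)) implies not (A iff A)) iff (((((C or B) iff C) or not C) or (((B implies B) iff A) implies not (B iff A))) or ((C or ((B implies B) or (C iff C))) or (C iff B))) = 2/5 iff 1 = 2/5
B or B = 2/5 or 2/5 = 2/5
(B or B) implies B = 2/5 implies 2/5 = 1
B or C = 2/5 or 3/5 = 3/5
(B or C) or A = 3/5 or 1/5 = 3/5
((B or B) implies B) implies ((B or C) or A) = 1 implies 3/5 = 3/5
not B = not 2/5 = 3/5
C implies B = 3/5 implies 2/5 = 4/5
not (C implies B) = not 4/5 = 1/5
B implies B = 2/5 implies 2/5 = 1
(B implies B) implies B = 1 implies 2/5 = 2/5
not (C implies B) or ((B implies B) implies B) = 1/5 or 2/5 = 2/5
not B iff (not (C implies B) or ((B implies B) implies B)) = 3/5 iff 2/5 = 4/5
(((B or B) implies B) implies ((B or C) or A)) or (not B iff (not (C implies B) or ((B implies B) implies B))) = 3/5 or 4/5 = 4/5
not ((((B or B) implies B) implies ((B or C) or A)) or (not B iff (not (C implies B) or ((B implies B) implies B)))) = not 4/5 = 1/5
(not ((A or (A or B)) implies not (A iff A)) iff (((((C or B) iff C) or not C) or (((B implies B) iff A) implies not (B iff A))) or ((C or ((B implies B) or (C iff C))) or (C iff B)))) iff not ((((B or B) implies B) implies ((B or C) or A)) or (not B iff (not (C implies B) or ((B implies B) implies B)))) = 2/5 iff 1/5 = 4/5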